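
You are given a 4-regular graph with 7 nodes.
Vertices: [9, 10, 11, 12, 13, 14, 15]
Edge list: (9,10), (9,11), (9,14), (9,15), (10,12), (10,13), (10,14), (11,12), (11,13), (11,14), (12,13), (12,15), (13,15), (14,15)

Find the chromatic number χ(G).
Clique number ω(G) = 3 (lower bound: χ ≥ ω).
The clique on [9, 10, 14] has size 3, forcing χ ≥ 3, and the coloring below uses 3 colors, so χ(G) = 3.
A valid 3-coloring: color 1: [9, 12]; color 2: [13, 14]; color 3: [10, 11, 15].

χ(G) = 3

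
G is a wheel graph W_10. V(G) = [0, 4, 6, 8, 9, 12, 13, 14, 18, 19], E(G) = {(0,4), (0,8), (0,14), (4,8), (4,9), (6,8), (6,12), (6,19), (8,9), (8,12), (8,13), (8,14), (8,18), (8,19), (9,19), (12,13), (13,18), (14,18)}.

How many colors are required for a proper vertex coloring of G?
χ(G) = 4

Clique number ω(G) = 3 (lower bound: χ ≥ ω).
Odd cycle [18, 14, 0, 4, 9, 19, 6, 12, 13] needs 3 colors (χ ≥ 3).
Vertex 8 is adjacent to every vertex of [0, 4, 6, 9, 12, 13, 14, 18, 19], which already need 3 colors among themselves, so 8 needs a new color (χ ≥ 4).
The coloring below uses 4 colors, so χ(G) = 4.
A valid 4-coloring: color 1: [8]; color 2: [0, 9, 12, 18]; color 3: [4, 13, 14, 19]; color 4: [6].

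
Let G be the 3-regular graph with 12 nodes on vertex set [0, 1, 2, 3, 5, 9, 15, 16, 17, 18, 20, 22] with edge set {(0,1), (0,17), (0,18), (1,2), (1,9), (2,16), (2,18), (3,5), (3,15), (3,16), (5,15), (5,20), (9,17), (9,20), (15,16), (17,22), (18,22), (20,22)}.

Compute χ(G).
χ(G) = 3

Clique number ω(G) = 3 (lower bound: χ ≥ ω).
The clique on [3, 15, 16] has size 3, forcing χ ≥ 3, and the coloring below uses 3 colors, so χ(G) = 3.
A valid 3-coloring: color 1: [0, 5, 9, 16, 22]; color 2: [2, 15, 17, 20]; color 3: [1, 3, 18].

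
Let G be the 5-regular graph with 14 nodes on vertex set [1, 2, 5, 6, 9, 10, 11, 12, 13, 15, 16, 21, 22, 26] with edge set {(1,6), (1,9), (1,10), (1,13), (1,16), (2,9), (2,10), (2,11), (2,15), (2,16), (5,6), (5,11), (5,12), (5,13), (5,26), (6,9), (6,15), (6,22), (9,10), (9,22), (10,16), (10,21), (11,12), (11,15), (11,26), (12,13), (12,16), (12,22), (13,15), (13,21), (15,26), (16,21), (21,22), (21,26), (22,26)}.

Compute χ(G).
Clique number ω(G) = 3 (lower bound: χ ≥ ω).
Suppose a proper 3-coloring c exists. The clique [1, 6, 9] takes 3 distinct colors; by symmetry let c(1) = 1, c(6) = 2, c(9) = 3.
- Vertex 10: neighbors [1, 9] already have colors [1, 3] ⇒ c(10) = 2.
- Vertex 2: neighbors [10, 9] already have colors [2, 3] ⇒ c(2) = 1.
- Vertex 15: neighbors [2, 6] already have colors [1, 2] ⇒ c(15) = 3.
- Vertex 11: neighbors [2, 15] already have colors [1, 3] ⇒ c(11) = 2.
- Vertex 13: neighbors [1, 15] already have colors [1, 3] ⇒ c(13) = 2.
- Vertex 22: neighbors [6, 9] already have colors [2, 3] ⇒ c(22) = 1.
- Vertex 26: neighbors [22, 11, 15] already have colors [1, 2, 3] — all 3 colors blocked. Contradiction.
The forced assignments end in a contradiction, so G has no proper 3-coloring (χ ≥ 4).
The coloring below uses 4 colors, so χ(G) = 4.
A valid 4-coloring: color 1: [1, 2, 5, 21]; color 2: [6, 10, 12, 26]; color 3: [9, 11, 13, 16]; color 4: [15, 22].

χ(G) = 4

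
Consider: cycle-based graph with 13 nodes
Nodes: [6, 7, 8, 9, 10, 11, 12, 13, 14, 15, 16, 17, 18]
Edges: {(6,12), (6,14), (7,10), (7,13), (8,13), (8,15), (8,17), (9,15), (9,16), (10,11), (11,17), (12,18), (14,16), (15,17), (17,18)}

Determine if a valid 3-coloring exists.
Yes, G is 3-colorable

A valid 3-coloring: color 1: [9, 10, 12, 13, 14, 17]; color 2: [6, 7, 8, 11, 16, 18]; color 3: [15].
(χ(G) = 3 ≤ 3.)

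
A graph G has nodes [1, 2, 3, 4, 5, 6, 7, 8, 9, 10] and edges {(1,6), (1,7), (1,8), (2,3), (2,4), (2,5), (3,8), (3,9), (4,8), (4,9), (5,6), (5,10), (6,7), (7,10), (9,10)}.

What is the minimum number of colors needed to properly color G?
Clique number ω(G) = 3 (lower bound: χ ≥ ω).
The clique on [1, 6, 7] has size 3, forcing χ ≥ 3, and the coloring below uses 3 colors, so χ(G) = 3.
A valid 3-coloring: color 1: [2, 6, 8, 10]; color 2: [1, 3, 4, 5]; color 3: [7, 9].

χ(G) = 3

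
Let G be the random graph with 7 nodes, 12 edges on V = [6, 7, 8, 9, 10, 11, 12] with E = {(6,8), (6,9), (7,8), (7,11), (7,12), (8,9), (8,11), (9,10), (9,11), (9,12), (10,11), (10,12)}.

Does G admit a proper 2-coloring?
No, G is not 2-colorable

The clique on vertices [8, 9, 11] has size 3 > 2, so it alone needs 3 colors.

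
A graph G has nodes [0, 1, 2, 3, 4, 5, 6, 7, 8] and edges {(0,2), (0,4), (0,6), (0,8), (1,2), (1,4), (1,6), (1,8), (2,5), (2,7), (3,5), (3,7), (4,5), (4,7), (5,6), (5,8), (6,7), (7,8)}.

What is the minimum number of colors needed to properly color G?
χ(G) = 2

Clique number ω(G) = 2 (lower bound: χ ≥ ω).
The graph is bipartite (no odd cycle), so 2 colors suffice: χ(G) = 2.
A valid 2-coloring: color 1: [0, 1, 5, 7]; color 2: [2, 3, 4, 6, 8].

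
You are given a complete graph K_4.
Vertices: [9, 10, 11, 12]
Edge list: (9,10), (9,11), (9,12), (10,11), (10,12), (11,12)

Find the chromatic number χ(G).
Clique number ω(G) = 4 (lower bound: χ ≥ ω).
The clique on [9, 10, 11, 12] has size 4, forcing χ ≥ 4, and the coloring below uses 4 colors, so χ(G) = 4.
A valid 4-coloring: color 1: [12]; color 2: [10]; color 3: [11]; color 4: [9].

χ(G) = 4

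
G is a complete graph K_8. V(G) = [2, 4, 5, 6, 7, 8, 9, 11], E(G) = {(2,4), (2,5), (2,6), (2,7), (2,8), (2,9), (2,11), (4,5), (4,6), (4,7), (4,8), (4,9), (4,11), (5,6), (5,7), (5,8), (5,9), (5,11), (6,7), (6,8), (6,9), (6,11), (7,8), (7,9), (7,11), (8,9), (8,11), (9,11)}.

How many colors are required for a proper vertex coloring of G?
Clique number ω(G) = 8 (lower bound: χ ≥ ω).
The clique on [2, 4, 5, 6, 7, 8, 9, 11] has size 8, forcing χ ≥ 8, and the coloring below uses 8 colors, so χ(G) = 8.
A valid 8-coloring: color 1: [4]; color 2: [5]; color 3: [8]; color 4: [6]; color 5: [11]; color 6: [2]; color 7: [7]; color 8: [9].

χ(G) = 8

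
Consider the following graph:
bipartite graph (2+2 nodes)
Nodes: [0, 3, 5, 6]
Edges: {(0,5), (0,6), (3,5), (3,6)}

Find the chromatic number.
Clique number ω(G) = 2 (lower bound: χ ≥ ω).
The graph is bipartite (no odd cycle), so 2 colors suffice: χ(G) = 2.
A valid 2-coloring: color 1: [5, 6]; color 2: [0, 3].

χ(G) = 2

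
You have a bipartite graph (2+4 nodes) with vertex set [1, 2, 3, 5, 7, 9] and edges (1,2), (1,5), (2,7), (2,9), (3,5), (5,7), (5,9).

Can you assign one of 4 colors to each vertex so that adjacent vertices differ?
A valid 4-coloring: color 1: [2, 5]; color 2: [1, 3, 7, 9].
(χ(G) = 2 ≤ 4.)

Yes, G is 4-colorable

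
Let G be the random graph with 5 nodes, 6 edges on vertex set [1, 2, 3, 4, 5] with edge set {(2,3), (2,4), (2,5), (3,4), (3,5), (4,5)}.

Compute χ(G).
Clique number ω(G) = 4 (lower bound: χ ≥ ω).
The clique on [2, 3, 4, 5] has size 4, forcing χ ≥ 4, and the coloring below uses 4 colors, so χ(G) = 4.
A valid 4-coloring: color 1: [1, 3]; color 2: [5]; color 3: [4]; color 4: [2].

χ(G) = 4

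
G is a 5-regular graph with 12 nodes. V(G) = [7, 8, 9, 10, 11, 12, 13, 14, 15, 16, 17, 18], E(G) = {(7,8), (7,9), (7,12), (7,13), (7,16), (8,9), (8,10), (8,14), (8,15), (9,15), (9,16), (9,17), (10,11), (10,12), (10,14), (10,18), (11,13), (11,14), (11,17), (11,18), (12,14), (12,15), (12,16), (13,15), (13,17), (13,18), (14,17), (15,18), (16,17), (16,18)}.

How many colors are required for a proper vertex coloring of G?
χ(G) = 4

Clique number ω(G) = 3 (lower bound: χ ≥ ω).
Odd cycle [13, 17, 14, 10, 18] needs 3 colors (χ ≥ 3).
Vertex 11 is adjacent to every vertex of [10, 13, 14, 17, 18], which already need 3 colors among themselves, so 11 needs a new color (χ ≥ 4).
The coloring below uses 4 colors, so χ(G) = 4.
A valid 4-coloring: color 1: [8, 12, 17, 18]; color 2: [7, 11, 15]; color 3: [9, 10, 13]; color 4: [14, 16].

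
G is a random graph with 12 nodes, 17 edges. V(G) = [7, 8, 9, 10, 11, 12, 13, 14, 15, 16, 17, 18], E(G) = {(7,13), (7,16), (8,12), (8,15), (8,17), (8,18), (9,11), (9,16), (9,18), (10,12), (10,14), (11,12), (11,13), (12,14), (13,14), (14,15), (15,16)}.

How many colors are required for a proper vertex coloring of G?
χ(G) = 3

Clique number ω(G) = 3 (lower bound: χ ≥ ω).
The clique on [10, 12, 14] has size 3, forcing χ ≥ 3, and the coloring below uses 3 colors, so χ(G) = 3.
A valid 3-coloring: color 1: [7, 8, 9, 14]; color 2: [12, 13, 16, 17, 18]; color 3: [10, 11, 15].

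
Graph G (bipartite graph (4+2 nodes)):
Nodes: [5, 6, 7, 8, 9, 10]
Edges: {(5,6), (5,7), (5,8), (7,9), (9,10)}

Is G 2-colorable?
Yes, G is 2-colorable

A valid 2-coloring: color 1: [5, 9]; color 2: [6, 7, 8, 10].
(χ(G) = 2 ≤ 2.)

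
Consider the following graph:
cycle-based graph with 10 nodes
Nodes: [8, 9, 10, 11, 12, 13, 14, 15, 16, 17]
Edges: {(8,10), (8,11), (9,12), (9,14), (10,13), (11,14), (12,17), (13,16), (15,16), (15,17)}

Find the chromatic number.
χ(G) = 2

Clique number ω(G) = 2 (lower bound: χ ≥ ω).
The graph is bipartite (no odd cycle), so 2 colors suffice: χ(G) = 2.
A valid 2-coloring: color 1: [9, 10, 11, 16, 17]; color 2: [8, 12, 13, 14, 15].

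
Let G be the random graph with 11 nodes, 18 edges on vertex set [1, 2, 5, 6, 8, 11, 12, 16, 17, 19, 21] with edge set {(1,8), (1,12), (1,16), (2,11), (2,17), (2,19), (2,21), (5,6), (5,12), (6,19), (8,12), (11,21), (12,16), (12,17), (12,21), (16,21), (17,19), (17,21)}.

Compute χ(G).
χ(G) = 3

Clique number ω(G) = 3 (lower bound: χ ≥ ω).
The clique on [2, 17, 19] has size 3, forcing χ ≥ 3, and the coloring below uses 3 colors, so χ(G) = 3.
A valid 3-coloring: color 1: [2, 6, 12]; color 2: [1, 5, 19, 21]; color 3: [8, 11, 16, 17].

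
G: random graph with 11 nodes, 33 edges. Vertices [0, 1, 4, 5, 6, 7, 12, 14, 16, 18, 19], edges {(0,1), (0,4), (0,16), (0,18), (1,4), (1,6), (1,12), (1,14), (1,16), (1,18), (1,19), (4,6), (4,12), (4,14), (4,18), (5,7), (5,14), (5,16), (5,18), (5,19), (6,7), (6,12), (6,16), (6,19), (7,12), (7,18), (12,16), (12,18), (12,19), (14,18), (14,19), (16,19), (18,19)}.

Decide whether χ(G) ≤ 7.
Yes, G is 7-colorable

A valid 7-coloring: color 1: [16, 18]; color 2: [1, 5]; color 3: [4, 7, 19]; color 4: [0, 12, 14]; color 5: [6].
(χ(G) = 5 ≤ 7.)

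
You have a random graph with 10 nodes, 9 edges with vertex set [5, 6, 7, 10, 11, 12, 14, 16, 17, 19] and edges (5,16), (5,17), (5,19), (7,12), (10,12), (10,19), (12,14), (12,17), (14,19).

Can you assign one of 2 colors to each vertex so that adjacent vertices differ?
Odd cycle [19, 5, 17, 12, 14] needs 3 colors (χ ≥ 3).
Hence χ(G) ≥ 3 > 2, so no proper 2-coloring exists.

No, G is not 2-colorable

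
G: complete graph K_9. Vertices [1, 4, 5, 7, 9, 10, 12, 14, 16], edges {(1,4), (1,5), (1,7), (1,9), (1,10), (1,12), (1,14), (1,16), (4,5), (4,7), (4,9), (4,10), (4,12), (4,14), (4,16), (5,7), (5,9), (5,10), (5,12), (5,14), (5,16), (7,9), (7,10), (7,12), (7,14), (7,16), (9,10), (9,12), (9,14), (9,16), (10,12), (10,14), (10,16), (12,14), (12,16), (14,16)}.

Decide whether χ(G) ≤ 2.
The clique on vertices [1, 4, 5, 7, 9, 10, 12, 14, 16] has size 9 > 2, so it alone needs 9 colors.

No, G is not 2-colorable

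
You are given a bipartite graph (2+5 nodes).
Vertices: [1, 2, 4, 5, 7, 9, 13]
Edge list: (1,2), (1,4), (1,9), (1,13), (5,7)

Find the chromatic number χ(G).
χ(G) = 2

Clique number ω(G) = 2 (lower bound: χ ≥ ω).
The graph is bipartite (no odd cycle), so 2 colors suffice: χ(G) = 2.
A valid 2-coloring: color 1: [1, 5]; color 2: [2, 4, 7, 9, 13].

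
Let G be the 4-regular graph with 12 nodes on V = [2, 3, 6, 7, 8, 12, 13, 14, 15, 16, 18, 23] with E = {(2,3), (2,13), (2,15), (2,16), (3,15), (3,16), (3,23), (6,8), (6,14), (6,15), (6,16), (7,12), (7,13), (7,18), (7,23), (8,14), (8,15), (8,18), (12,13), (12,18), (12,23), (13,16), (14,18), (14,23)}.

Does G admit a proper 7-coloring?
A valid 7-coloring: color 1: [2, 7, 8]; color 2: [12, 14, 15, 16]; color 3: [6, 13, 18, 23]; color 4: [3].
(χ(G) = 4 ≤ 7.)

Yes, G is 7-colorable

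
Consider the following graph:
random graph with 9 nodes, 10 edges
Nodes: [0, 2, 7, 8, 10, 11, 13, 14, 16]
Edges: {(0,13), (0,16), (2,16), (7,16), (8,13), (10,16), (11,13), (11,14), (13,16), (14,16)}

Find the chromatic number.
Clique number ω(G) = 3 (lower bound: χ ≥ ω).
The clique on [0, 13, 16] has size 3, forcing χ ≥ 3, and the coloring below uses 3 colors, so χ(G) = 3.
A valid 3-coloring: color 1: [8, 11, 16]; color 2: [2, 7, 10, 13, 14]; color 3: [0].

χ(G) = 3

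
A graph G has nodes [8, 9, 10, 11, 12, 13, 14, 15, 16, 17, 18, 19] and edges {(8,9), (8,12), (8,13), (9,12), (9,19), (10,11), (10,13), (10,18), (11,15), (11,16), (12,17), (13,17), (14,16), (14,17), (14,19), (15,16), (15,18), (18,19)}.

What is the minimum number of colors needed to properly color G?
χ(G) = 3

Clique number ω(G) = 3 (lower bound: χ ≥ ω).
The clique on [8, 9, 12] has size 3, forcing χ ≥ 3, and the coloring below uses 3 colors, so χ(G) = 3.
A valid 3-coloring: color 1: [8, 10, 15, 17, 19]; color 2: [9, 13, 16, 18]; color 3: [11, 12, 14].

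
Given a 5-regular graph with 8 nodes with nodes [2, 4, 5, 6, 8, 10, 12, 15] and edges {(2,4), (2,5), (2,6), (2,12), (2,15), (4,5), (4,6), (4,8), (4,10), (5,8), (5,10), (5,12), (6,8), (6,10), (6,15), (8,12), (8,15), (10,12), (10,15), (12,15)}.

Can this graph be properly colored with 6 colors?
A valid 6-coloring: color 1: [5, 6]; color 2: [2, 8, 10]; color 3: [4, 15]; color 4: [12].
(χ(G) = 4 ≤ 6.)

Yes, G is 6-colorable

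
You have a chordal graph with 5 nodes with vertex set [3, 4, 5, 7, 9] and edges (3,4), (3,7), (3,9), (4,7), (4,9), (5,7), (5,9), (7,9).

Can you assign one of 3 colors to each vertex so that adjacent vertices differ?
The clique on vertices [3, 4, 7, 9] has size 4 > 3, so it alone needs 4 colors.

No, G is not 3-colorable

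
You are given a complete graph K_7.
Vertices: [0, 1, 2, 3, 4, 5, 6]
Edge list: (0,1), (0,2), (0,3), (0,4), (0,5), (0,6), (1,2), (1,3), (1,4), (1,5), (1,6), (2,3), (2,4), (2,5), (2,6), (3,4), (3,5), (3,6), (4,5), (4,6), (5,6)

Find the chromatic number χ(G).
χ(G) = 7

Clique number ω(G) = 7 (lower bound: χ ≥ ω).
The clique on [0, 1, 2, 3, 4, 5, 6] has size 7, forcing χ ≥ 7, and the coloring below uses 7 colors, so χ(G) = 7.
A valid 7-coloring: color 1: [3]; color 2: [5]; color 3: [1]; color 4: [6]; color 5: [0]; color 6: [4]; color 7: [2].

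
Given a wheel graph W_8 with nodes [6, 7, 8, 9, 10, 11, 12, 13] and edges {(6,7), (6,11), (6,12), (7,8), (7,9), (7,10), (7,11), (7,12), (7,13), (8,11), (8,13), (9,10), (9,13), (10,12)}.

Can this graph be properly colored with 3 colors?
No, G is not 3-colorable

Odd cycle [13, 9, 10, 12, 6, 11, 8] needs 3 colors (χ ≥ 3).
Vertex 7 is adjacent to every vertex of [6, 8, 9, 10, 11, 12, 13], which already need 3 colors among themselves, so 7 needs a new color (χ ≥ 4).
Hence χ(G) ≥ 4 > 3, so no proper 3-coloring exists.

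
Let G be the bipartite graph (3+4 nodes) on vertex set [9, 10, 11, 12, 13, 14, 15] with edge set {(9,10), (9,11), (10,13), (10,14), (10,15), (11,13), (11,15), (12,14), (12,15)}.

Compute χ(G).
χ(G) = 2

Clique number ω(G) = 2 (lower bound: χ ≥ ω).
The graph is bipartite (no odd cycle), so 2 colors suffice: χ(G) = 2.
A valid 2-coloring: color 1: [10, 11, 12]; color 2: [9, 13, 14, 15].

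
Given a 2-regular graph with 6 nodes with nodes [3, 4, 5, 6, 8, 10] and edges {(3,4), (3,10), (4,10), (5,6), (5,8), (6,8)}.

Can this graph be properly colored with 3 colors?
Yes, G is 3-colorable

A valid 3-coloring: color 1: [4, 6]; color 2: [3, 5]; color 3: [8, 10].
(χ(G) = 3 ≤ 3.)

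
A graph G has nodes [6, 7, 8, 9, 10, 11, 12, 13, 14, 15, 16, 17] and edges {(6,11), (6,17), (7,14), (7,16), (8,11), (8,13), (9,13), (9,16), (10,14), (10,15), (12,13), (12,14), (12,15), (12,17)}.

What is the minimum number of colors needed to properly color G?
χ(G) = 2

Clique number ω(G) = 2 (lower bound: χ ≥ ω).
The graph is bipartite (no odd cycle), so 2 colors suffice: χ(G) = 2.
A valid 2-coloring: color 1: [6, 7, 8, 9, 10, 12]; color 2: [11, 13, 14, 15, 16, 17].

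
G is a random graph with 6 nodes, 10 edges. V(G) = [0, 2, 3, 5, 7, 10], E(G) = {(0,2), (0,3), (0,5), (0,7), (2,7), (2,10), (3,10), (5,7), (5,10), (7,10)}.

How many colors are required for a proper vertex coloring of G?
χ(G) = 3

Clique number ω(G) = 3 (lower bound: χ ≥ ω).
The clique on [0, 2, 7] has size 3, forcing χ ≥ 3, and the coloring below uses 3 colors, so χ(G) = 3.
A valid 3-coloring: color 1: [0, 10]; color 2: [3, 7]; color 3: [2, 5].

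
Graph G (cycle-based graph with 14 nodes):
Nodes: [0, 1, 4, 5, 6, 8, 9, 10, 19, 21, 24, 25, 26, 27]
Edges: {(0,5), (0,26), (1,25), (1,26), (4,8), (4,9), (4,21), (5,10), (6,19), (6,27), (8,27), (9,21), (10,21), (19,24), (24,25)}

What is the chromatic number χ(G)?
Clique number ω(G) = 3 (lower bound: χ ≥ ω).
The clique on [4, 9, 21] has size 3, forcing χ ≥ 3, and the coloring below uses 3 colors, so χ(G) = 3.
A valid 3-coloring: color 1: [0, 1, 4, 6, 10, 24]; color 2: [5, 8, 19, 21, 25, 26]; color 3: [9, 27].

χ(G) = 3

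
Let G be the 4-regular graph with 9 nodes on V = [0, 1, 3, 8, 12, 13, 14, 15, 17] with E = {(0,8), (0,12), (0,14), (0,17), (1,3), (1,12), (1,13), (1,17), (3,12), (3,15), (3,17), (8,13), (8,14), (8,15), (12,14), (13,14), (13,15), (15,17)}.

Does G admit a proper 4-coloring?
A valid 4-coloring: color 1: [8, 12, 17]; color 2: [3, 14]; color 3: [0, 1, 15]; color 4: [13].
(χ(G) = 3 ≤ 4.)

Yes, G is 4-colorable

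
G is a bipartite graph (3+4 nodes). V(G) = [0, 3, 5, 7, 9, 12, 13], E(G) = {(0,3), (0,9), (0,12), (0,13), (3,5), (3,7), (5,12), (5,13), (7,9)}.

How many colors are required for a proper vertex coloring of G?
χ(G) = 2

Clique number ω(G) = 2 (lower bound: χ ≥ ω).
The graph is bipartite (no odd cycle), so 2 colors suffice: χ(G) = 2.
A valid 2-coloring: color 1: [0, 5, 7]; color 2: [3, 9, 12, 13].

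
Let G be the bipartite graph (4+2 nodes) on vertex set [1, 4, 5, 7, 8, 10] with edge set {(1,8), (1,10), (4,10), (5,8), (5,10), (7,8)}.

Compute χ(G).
Clique number ω(G) = 2 (lower bound: χ ≥ ω).
The graph is bipartite (no odd cycle), so 2 colors suffice: χ(G) = 2.
A valid 2-coloring: color 1: [8, 10]; color 2: [1, 4, 5, 7].

χ(G) = 2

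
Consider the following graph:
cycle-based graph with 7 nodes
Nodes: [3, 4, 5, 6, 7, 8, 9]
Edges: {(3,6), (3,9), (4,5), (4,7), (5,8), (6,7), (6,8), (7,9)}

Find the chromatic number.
Clique number ω(G) = 2 (lower bound: χ ≥ ω).
Odd cycle [5, 8, 6, 7, 4] needs 3 colors (χ ≥ 3).
The coloring below uses 3 colors, so χ(G) = 3.
A valid 3-coloring: color 1: [3, 5, 7]; color 2: [4, 6, 9]; color 3: [8].

χ(G) = 3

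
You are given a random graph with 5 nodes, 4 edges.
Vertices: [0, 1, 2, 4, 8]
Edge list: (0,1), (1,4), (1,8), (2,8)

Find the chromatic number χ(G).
Clique number ω(G) = 2 (lower bound: χ ≥ ω).
The graph is bipartite (no odd cycle), so 2 colors suffice: χ(G) = 2.
A valid 2-coloring: color 1: [1, 2]; color 2: [0, 4, 8].

χ(G) = 2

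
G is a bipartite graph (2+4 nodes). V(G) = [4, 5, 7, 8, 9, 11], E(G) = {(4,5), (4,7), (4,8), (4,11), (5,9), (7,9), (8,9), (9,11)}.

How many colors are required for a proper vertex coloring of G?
Clique number ω(G) = 2 (lower bound: χ ≥ ω).
The graph is bipartite (no odd cycle), so 2 colors suffice: χ(G) = 2.
A valid 2-coloring: color 1: [4, 9]; color 2: [5, 7, 8, 11].

χ(G) = 2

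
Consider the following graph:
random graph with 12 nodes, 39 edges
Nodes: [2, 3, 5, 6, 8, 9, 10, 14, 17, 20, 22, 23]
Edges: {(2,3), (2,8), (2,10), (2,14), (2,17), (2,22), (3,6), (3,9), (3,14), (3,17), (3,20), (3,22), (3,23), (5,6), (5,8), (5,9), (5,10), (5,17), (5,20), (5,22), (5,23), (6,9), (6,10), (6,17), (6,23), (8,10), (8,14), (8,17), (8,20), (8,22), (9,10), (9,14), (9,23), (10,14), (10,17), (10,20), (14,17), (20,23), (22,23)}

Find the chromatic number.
Clique number ω(G) = 5 (lower bound: χ ≥ ω).
The clique on [2, 8, 10, 14, 17] has size 5, forcing χ ≥ 5, and the coloring below uses 5 colors, so χ(G) = 5.
A valid 5-coloring: color 1: [3, 10]; color 2: [9, 17, 20, 22]; color 3: [6, 8]; color 4: [5, 14]; color 5: [2, 23].

χ(G) = 5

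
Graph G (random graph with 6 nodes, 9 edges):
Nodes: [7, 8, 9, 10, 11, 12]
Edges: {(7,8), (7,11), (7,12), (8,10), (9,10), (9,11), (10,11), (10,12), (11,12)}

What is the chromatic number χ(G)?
Clique number ω(G) = 3 (lower bound: χ ≥ ω).
The clique on [9, 10, 11] has size 3, forcing χ ≥ 3, and the coloring below uses 3 colors, so χ(G) = 3.
A valid 3-coloring: color 1: [7, 10]; color 2: [8, 11]; color 3: [9, 12].

χ(G) = 3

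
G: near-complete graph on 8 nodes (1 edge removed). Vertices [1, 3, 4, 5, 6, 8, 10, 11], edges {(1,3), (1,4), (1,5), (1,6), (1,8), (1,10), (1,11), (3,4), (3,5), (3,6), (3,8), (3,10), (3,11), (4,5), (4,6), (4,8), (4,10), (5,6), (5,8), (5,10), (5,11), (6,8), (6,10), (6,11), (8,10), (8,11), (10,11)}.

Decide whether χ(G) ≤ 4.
No, G is not 4-colorable

The clique on vertices [1, 3, 5, 6, 8, 10, 11] has size 7 > 4, so it alone needs 7 colors.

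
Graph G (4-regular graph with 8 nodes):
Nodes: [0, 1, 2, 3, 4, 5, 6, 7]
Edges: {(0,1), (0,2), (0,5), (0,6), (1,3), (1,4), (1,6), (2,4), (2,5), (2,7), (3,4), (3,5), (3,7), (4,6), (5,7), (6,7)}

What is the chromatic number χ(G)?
Clique number ω(G) = 3 (lower bound: χ ≥ ω).
The clique on [0, 1, 6] has size 3, forcing χ ≥ 3, and the coloring below uses 3 colors, so χ(G) = 3.
A valid 3-coloring: color 1: [0, 4, 7]; color 2: [2, 3, 6]; color 3: [1, 5].

χ(G) = 3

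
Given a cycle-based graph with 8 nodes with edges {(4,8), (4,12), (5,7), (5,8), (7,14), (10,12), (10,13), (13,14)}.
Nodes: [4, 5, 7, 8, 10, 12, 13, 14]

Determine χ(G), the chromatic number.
Clique number ω(G) = 2 (lower bound: χ ≥ ω).
The graph is bipartite (no odd cycle), so 2 colors suffice: χ(G) = 2.
A valid 2-coloring: color 1: [7, 8, 12, 13]; color 2: [4, 5, 10, 14].

χ(G) = 2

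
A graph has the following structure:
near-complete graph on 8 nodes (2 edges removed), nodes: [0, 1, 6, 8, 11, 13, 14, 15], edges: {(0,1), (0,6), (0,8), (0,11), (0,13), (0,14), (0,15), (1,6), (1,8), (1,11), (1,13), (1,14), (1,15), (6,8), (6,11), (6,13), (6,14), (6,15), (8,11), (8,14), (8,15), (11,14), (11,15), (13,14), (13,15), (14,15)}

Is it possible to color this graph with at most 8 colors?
A valid 8-coloring: color 1: [0]; color 2: [6]; color 3: [15]; color 4: [14]; color 5: [1]; color 6: [11, 13]; color 7: [8].
(χ(G) = 7 ≤ 8.)

Yes, G is 8-colorable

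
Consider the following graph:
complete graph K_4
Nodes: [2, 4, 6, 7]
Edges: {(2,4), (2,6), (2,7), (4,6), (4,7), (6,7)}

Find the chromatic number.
Clique number ω(G) = 4 (lower bound: χ ≥ ω).
The clique on [2, 4, 6, 7] has size 4, forcing χ ≥ 4, and the coloring below uses 4 colors, so χ(G) = 4.
A valid 4-coloring: color 1: [6]; color 2: [4]; color 3: [2]; color 4: [7].

χ(G) = 4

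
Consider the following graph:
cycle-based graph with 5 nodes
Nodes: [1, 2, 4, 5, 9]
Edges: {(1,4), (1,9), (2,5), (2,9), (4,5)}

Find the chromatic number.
χ(G) = 3

Clique number ω(G) = 2 (lower bound: χ ≥ ω).
Odd cycle [5, 4, 1, 9, 2] needs 3 colors (χ ≥ 3).
The coloring below uses 3 colors, so χ(G) = 3.
A valid 3-coloring: color 1: [5, 9]; color 2: [2, 4]; color 3: [1].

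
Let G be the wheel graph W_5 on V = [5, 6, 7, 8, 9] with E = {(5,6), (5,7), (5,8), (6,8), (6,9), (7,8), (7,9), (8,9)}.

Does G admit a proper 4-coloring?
A valid 4-coloring: color 1: [8]; color 2: [5, 9]; color 3: [6, 7].
(χ(G) = 3 ≤ 4.)

Yes, G is 4-colorable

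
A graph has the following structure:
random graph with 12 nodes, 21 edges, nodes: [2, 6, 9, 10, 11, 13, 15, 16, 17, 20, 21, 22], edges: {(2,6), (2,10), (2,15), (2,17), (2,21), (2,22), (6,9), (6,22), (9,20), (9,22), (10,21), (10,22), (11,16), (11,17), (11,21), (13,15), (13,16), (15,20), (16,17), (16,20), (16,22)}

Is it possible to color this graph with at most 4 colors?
A valid 4-coloring: color 1: [2, 9, 16]; color 2: [15, 17, 21, 22]; color 3: [6, 10, 11, 13, 20].
(χ(G) = 3 ≤ 4.)

Yes, G is 4-colorable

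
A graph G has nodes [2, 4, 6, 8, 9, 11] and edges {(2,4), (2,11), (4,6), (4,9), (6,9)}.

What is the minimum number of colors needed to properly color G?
χ(G) = 3

Clique number ω(G) = 3 (lower bound: χ ≥ ω).
The clique on [4, 6, 9] has size 3, forcing χ ≥ 3, and the coloring below uses 3 colors, so χ(G) = 3.
A valid 3-coloring: color 1: [4, 8, 11]; color 2: [2, 6]; color 3: [9].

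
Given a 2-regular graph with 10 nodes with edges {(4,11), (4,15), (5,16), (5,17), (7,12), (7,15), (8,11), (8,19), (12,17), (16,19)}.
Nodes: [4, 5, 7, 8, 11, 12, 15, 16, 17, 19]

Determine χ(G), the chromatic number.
Clique number ω(G) = 2 (lower bound: χ ≥ ω).
The graph is bipartite (no odd cycle), so 2 colors suffice: χ(G) = 2.
A valid 2-coloring: color 1: [4, 7, 8, 16, 17]; color 2: [5, 11, 12, 15, 19].

χ(G) = 2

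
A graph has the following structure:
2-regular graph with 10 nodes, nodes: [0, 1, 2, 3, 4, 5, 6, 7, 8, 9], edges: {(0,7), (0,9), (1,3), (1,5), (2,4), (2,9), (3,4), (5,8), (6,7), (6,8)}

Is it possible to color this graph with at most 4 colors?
Yes, G is 4-colorable

A valid 4-coloring: color 1: [0, 2, 3, 5, 6]; color 2: [1, 4, 7, 8, 9].
(χ(G) = 2 ≤ 4.)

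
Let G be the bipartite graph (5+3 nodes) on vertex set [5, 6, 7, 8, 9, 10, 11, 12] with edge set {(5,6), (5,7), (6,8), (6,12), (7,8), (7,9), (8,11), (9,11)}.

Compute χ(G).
Clique number ω(G) = 2 (lower bound: χ ≥ ω).
The graph is bipartite (no odd cycle), so 2 colors suffice: χ(G) = 2.
A valid 2-coloring: color 1: [5, 8, 9, 10, 12]; color 2: [6, 7, 11].

χ(G) = 2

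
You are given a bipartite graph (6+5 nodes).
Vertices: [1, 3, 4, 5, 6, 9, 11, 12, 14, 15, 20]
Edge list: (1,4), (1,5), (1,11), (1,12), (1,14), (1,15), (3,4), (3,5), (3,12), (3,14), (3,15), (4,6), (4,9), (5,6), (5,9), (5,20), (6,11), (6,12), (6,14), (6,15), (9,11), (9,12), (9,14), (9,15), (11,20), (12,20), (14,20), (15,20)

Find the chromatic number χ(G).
Clique number ω(G) = 2 (lower bound: χ ≥ ω).
The graph is bipartite (no odd cycle), so 2 colors suffice: χ(G) = 2.
A valid 2-coloring: color 1: [1, 3, 6, 9, 20]; color 2: [4, 5, 11, 12, 14, 15].

χ(G) = 2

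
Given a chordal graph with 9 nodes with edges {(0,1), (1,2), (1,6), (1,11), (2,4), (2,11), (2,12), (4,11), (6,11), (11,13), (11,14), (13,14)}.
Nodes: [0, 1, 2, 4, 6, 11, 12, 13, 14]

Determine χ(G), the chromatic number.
Clique number ω(G) = 3 (lower bound: χ ≥ ω).
The clique on [1, 2, 11] has size 3, forcing χ ≥ 3, and the coloring below uses 3 colors, so χ(G) = 3.
A valid 3-coloring: color 1: [0, 11, 12]; color 2: [2, 6, 14]; color 3: [1, 4, 13].

χ(G) = 3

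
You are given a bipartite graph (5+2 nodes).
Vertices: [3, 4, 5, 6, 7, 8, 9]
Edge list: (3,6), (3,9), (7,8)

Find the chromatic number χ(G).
Clique number ω(G) = 2 (lower bound: χ ≥ ω).
The graph is bipartite (no odd cycle), so 2 colors suffice: χ(G) = 2.
A valid 2-coloring: color 1: [3, 4, 5, 7]; color 2: [6, 8, 9].

χ(G) = 2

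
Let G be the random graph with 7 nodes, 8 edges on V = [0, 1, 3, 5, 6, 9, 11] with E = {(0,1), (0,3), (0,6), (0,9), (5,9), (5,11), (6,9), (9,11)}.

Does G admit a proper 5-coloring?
A valid 5-coloring: color 1: [1, 3, 9]; color 2: [0, 5]; color 3: [6, 11].
(χ(G) = 3 ≤ 5.)

Yes, G is 5-colorable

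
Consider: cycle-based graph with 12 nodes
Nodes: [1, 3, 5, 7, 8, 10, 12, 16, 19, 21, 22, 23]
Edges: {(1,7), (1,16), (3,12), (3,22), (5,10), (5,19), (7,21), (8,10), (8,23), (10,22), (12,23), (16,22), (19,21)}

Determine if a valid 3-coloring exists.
Yes, G is 3-colorable

A valid 3-coloring: color 1: [1, 5, 8, 12, 21, 22]; color 2: [3, 7, 10, 16, 19, 23].
(χ(G) = 2 ≤ 3.)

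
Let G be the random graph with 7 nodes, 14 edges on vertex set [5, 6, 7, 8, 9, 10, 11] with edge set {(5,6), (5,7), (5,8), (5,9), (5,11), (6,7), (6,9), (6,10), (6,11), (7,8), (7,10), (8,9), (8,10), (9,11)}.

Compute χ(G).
Clique number ω(G) = 4 (lower bound: χ ≥ ω).
The clique on [5, 6, 9, 11] has size 4, forcing χ ≥ 4, and the coloring below uses 4 colors, so χ(G) = 4.
A valid 4-coloring: color 1: [5, 10]; color 2: [6, 8]; color 3: [7, 9]; color 4: [11].

χ(G) = 4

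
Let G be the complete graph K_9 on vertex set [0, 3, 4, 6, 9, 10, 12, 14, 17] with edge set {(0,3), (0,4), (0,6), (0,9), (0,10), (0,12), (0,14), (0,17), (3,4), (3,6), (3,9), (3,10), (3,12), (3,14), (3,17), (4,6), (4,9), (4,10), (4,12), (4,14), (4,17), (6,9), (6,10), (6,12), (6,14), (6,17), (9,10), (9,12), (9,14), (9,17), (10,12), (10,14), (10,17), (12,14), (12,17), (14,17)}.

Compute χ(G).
Clique number ω(G) = 9 (lower bound: χ ≥ ω).
The clique on [0, 3, 4, 6, 9, 10, 12, 14, 17] has size 9, forcing χ ≥ 9, and the coloring below uses 9 colors, so χ(G) = 9.
A valid 9-coloring: color 1: [10]; color 2: [6]; color 3: [0]; color 4: [9]; color 5: [12]; color 6: [4]; color 7: [14]; color 8: [17]; color 9: [3].

χ(G) = 9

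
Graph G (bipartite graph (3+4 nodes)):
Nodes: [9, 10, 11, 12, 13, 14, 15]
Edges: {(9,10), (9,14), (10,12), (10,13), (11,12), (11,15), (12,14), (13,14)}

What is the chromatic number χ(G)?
Clique number ω(G) = 2 (lower bound: χ ≥ ω).
The graph is bipartite (no odd cycle), so 2 colors suffice: χ(G) = 2.
A valid 2-coloring: color 1: [10, 11, 14]; color 2: [9, 12, 13, 15].

χ(G) = 2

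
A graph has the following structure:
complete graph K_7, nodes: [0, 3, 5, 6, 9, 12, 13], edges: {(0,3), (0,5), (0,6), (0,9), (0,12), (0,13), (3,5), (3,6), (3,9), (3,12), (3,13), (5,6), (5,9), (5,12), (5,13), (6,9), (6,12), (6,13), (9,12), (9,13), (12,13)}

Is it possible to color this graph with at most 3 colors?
The clique on vertices [0, 3, 5, 6, 9, 12, 13] has size 7 > 3, so it alone needs 7 colors.

No, G is not 3-colorable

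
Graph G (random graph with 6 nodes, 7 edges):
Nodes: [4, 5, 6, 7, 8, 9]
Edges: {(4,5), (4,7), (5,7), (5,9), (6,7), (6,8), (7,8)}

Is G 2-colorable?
No, G is not 2-colorable

The clique on vertices [6, 7, 8] has size 3 > 2, so it alone needs 3 colors.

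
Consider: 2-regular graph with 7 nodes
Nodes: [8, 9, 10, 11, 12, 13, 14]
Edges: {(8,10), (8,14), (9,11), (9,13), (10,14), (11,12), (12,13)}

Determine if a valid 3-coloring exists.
Yes, G is 3-colorable

A valid 3-coloring: color 1: [10, 11, 13]; color 2: [8, 9, 12]; color 3: [14].
(χ(G) = 3 ≤ 3.)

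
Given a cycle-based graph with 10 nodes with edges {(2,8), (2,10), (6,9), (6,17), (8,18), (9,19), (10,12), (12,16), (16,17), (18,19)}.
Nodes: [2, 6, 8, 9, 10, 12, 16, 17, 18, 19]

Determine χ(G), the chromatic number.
Clique number ω(G) = 2 (lower bound: χ ≥ ω).
The graph is bipartite (no odd cycle), so 2 colors suffice: χ(G) = 2.
A valid 2-coloring: color 1: [6, 8, 10, 16, 19]; color 2: [2, 9, 12, 17, 18].

χ(G) = 2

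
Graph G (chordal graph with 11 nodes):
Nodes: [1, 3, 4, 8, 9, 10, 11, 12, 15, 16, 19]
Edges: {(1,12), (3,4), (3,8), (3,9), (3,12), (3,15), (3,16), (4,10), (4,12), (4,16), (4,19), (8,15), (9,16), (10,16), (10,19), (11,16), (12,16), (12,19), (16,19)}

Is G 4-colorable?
Yes, G is 4-colorable

A valid 4-coloring: color 1: [1, 8, 16]; color 2: [3, 11, 19]; color 3: [4, 9, 15]; color 4: [10, 12].
(χ(G) = 4 ≤ 4.)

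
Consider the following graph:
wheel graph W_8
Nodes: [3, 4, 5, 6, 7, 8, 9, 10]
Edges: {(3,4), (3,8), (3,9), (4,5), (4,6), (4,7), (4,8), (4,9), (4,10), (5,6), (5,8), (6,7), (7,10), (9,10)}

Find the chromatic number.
Clique number ω(G) = 3 (lower bound: χ ≥ ω).
Odd cycle [8, 5, 6, 7, 10, 9, 3] needs 3 colors (χ ≥ 3).
Vertex 4 is adjacent to every vertex of [3, 5, 6, 7, 8, 9, 10], which already need 3 colors among themselves, so 4 needs a new color (χ ≥ 4).
The coloring below uses 4 colors, so χ(G) = 4.
A valid 4-coloring: color 1: [4]; color 2: [6, 8, 9]; color 3: [3, 5, 7]; color 4: [10].

χ(G) = 4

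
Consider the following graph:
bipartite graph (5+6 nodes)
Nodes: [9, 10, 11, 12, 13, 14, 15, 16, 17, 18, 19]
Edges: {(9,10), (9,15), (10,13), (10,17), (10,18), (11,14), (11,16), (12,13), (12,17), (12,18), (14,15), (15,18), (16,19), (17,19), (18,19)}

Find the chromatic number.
Clique number ω(G) = 2 (lower bound: χ ≥ ω).
The graph is bipartite (no odd cycle), so 2 colors suffice: χ(G) = 2.
A valid 2-coloring: color 1: [10, 11, 12, 15, 19]; color 2: [9, 13, 14, 16, 17, 18].

χ(G) = 2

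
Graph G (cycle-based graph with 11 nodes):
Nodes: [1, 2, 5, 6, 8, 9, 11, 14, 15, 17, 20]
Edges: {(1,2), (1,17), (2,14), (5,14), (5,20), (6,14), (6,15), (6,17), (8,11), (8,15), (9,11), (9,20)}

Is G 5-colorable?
Yes, G is 5-colorable

A valid 5-coloring: color 1: [1, 11, 14, 15, 20]; color 2: [2, 5, 6, 8, 9]; color 3: [17].
(χ(G) = 3 ≤ 5.)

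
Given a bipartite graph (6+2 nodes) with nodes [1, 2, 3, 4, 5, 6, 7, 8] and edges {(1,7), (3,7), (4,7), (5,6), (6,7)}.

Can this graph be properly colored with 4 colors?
Yes, G is 4-colorable

A valid 4-coloring: color 1: [2, 5, 7, 8]; color 2: [1, 3, 4, 6].
(χ(G) = 2 ≤ 4.)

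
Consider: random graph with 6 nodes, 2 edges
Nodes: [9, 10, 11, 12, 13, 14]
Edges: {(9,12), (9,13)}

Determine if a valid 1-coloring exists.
No, G is not 1-colorable

Edge (9,12) forces its endpoints to differ, so 1 color is not enough.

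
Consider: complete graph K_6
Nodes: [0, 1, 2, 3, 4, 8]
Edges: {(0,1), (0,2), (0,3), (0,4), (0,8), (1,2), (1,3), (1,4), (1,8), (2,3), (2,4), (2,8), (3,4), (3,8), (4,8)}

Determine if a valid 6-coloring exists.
A valid 6-coloring: color 1: [0]; color 2: [1]; color 3: [8]; color 4: [4]; color 5: [3]; color 6: [2].
(χ(G) = 6 ≤ 6.)

Yes, G is 6-colorable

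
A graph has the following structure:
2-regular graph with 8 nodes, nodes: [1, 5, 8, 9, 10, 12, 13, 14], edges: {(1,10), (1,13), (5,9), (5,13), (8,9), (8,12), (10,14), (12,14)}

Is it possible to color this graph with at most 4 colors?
A valid 4-coloring: color 1: [1, 5, 8, 14]; color 2: [9, 10, 12, 13].
(χ(G) = 2 ≤ 4.)

Yes, G is 4-colorable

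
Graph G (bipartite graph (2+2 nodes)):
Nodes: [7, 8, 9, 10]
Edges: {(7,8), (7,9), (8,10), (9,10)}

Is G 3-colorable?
Yes, G is 3-colorable

A valid 3-coloring: color 1: [7, 10]; color 2: [8, 9].
(χ(G) = 2 ≤ 3.)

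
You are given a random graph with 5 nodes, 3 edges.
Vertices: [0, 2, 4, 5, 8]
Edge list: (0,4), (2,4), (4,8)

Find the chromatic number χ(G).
χ(G) = 2

Clique number ω(G) = 2 (lower bound: χ ≥ ω).
The graph is bipartite (no odd cycle), so 2 colors suffice: χ(G) = 2.
A valid 2-coloring: color 1: [4, 5]; color 2: [0, 2, 8].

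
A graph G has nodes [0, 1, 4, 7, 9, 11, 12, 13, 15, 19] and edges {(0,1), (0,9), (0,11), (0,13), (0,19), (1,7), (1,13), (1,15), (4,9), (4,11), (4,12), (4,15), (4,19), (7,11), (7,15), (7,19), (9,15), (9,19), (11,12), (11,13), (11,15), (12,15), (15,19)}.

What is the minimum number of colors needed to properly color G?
Clique number ω(G) = 4 (lower bound: χ ≥ ω).
The clique on [4, 11, 12, 15] has size 4, forcing χ ≥ 4, and the coloring below uses 4 colors, so χ(G) = 4.
A valid 4-coloring: color 1: [0, 15]; color 2: [1, 11, 19]; color 3: [4, 7, 13]; color 4: [9, 12].

χ(G) = 4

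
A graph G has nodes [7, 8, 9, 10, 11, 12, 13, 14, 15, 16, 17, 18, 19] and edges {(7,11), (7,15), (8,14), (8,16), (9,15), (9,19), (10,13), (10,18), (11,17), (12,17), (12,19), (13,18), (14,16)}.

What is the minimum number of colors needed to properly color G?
χ(G) = 3

Clique number ω(G) = 3 (lower bound: χ ≥ ω).
The clique on [8, 14, 16] has size 3, forcing χ ≥ 3, and the coloring below uses 3 colors, so χ(G) = 3.
A valid 3-coloring: color 1: [7, 9, 13, 16, 17]; color 2: [11, 12, 14, 15, 18]; color 3: [8, 10, 19].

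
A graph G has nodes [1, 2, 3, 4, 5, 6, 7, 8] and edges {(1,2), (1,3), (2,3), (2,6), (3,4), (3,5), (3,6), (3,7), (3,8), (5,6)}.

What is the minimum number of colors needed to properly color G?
χ(G) = 3

Clique number ω(G) = 3 (lower bound: χ ≥ ω).
The clique on [1, 2, 3] has size 3, forcing χ ≥ 3, and the coloring below uses 3 colors, so χ(G) = 3.
A valid 3-coloring: color 1: [3]; color 2: [1, 4, 6, 7, 8]; color 3: [2, 5].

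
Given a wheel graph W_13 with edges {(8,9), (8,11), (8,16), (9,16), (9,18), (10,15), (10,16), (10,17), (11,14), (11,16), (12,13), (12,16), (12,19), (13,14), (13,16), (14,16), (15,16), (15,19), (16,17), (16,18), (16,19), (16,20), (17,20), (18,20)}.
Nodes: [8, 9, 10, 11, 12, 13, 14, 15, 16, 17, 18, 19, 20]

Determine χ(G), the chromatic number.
Clique number ω(G) = 3 (lower bound: χ ≥ ω).
The clique on [8, 9, 16] has size 3, forcing χ ≥ 3, and the coloring below uses 3 colors, so χ(G) = 3.
A valid 3-coloring: color 1: [16]; color 2: [8, 12, 14, 15, 17, 18]; color 3: [9, 10, 11, 13, 19, 20].

χ(G) = 3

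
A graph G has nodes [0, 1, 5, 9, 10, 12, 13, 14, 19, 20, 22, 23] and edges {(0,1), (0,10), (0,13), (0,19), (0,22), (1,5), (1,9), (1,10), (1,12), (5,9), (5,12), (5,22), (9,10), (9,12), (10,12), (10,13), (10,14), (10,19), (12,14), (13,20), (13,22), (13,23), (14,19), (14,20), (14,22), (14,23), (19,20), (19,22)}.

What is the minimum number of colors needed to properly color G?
χ(G) = 4

Clique number ω(G) = 4 (lower bound: χ ≥ ω).
The clique on [1, 5, 9, 12] has size 4, forcing χ ≥ 4, and the coloring below uses 4 colors, so χ(G) = 4.
A valid 4-coloring: color 1: [5, 10, 20, 23]; color 2: [0, 9, 14]; color 3: [1, 13, 19]; color 4: [12, 22].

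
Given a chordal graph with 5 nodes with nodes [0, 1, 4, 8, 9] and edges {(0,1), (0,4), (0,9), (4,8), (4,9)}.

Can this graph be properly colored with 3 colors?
A valid 3-coloring: color 1: [1, 4]; color 2: [0, 8]; color 3: [9].
(χ(G) = 3 ≤ 3.)

Yes, G is 3-colorable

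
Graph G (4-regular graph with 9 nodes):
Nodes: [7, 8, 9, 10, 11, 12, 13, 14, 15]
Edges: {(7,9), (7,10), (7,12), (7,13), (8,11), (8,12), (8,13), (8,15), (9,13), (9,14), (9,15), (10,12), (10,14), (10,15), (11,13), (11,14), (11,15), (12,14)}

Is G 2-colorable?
The clique on vertices [7, 9, 13] has size 3 > 2, so it alone needs 3 colors.

No, G is not 2-colorable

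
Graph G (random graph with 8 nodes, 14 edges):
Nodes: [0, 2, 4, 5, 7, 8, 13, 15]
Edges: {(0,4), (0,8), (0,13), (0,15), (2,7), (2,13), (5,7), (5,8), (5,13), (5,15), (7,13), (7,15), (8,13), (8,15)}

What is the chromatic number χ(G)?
Clique number ω(G) = 3 (lower bound: χ ≥ ω).
The clique on [0, 8, 13] has size 3, forcing χ ≥ 3, and the coloring below uses 3 colors, so χ(G) = 3.
A valid 3-coloring: color 1: [4, 13, 15]; color 2: [7, 8]; color 3: [0, 2, 5].

χ(G) = 3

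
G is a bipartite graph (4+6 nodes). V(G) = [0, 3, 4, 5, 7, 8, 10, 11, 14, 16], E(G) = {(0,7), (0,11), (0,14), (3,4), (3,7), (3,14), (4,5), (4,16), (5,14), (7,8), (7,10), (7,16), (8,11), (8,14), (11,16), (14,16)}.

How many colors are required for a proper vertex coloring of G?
Clique number ω(G) = 2 (lower bound: χ ≥ ω).
The graph is bipartite (no odd cycle), so 2 colors suffice: χ(G) = 2.
A valid 2-coloring: color 1: [4, 7, 11, 14]; color 2: [0, 3, 5, 8, 10, 16].

χ(G) = 2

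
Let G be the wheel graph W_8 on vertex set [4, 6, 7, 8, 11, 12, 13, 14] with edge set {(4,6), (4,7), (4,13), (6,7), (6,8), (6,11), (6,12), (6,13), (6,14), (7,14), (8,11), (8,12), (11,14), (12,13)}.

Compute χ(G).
χ(G) = 4

Clique number ω(G) = 3 (lower bound: χ ≥ ω).
Odd cycle [14, 7, 4, 13, 12, 8, 11] needs 3 colors (χ ≥ 3).
Vertex 6 is adjacent to every vertex of [4, 7, 8, 11, 12, 13, 14], which already need 3 colors among themselves, so 6 needs a new color (χ ≥ 4).
The coloring below uses 4 colors, so χ(G) = 4.
A valid 4-coloring: color 1: [6]; color 2: [4, 8, 14]; color 3: [7, 11, 13]; color 4: [12].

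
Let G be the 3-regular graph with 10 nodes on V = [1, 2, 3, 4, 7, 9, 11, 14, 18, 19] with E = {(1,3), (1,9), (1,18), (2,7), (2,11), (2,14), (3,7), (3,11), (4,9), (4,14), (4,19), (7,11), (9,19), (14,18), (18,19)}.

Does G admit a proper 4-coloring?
A valid 4-coloring: color 1: [2, 3, 9, 18]; color 2: [1, 4, 11]; color 3: [7, 14, 19].
(χ(G) = 3 ≤ 4.)

Yes, G is 4-colorable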